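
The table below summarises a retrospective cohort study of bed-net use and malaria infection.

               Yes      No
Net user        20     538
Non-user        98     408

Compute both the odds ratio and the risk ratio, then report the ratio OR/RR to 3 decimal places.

0.836

Cells: a = 20, b = 538, c = 98, d = 408.
OR = (20·408)/(538·98) = 8160/52724 = 0.15477
Risk in exposed = 20/558 = 0.03584; risk in unexposed = 98/506 = 0.19368; RR = 0.18506
OR/RR = 0.15477 / 0.18506 = 0.83630
The outcome is not rare, so the OR lies further from 1 than the RR.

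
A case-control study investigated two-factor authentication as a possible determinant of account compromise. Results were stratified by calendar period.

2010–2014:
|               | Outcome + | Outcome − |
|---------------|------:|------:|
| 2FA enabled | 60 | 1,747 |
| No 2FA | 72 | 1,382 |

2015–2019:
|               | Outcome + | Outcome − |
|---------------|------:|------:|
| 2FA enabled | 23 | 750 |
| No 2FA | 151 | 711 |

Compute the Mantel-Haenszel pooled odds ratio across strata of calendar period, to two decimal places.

0.33

OR_MH = Σ(aᵢdᵢ/nᵢ) / Σ(bᵢcᵢ/nᵢ), where nᵢ is the stratum total.
Stratum 1 (2010–2014): n = 3261; a·d/n = 60·1382/3261 = 25.4278; b·c/n = 1747·72/3261 = 38.5722
Stratum 2 (2015–2019): n = 1635; a·d/n = 23·711/1635 = 10.0018; b·c/n = 750·151/1635 = 69.2661
OR_MH = (25.4278 + 10.0018) / (38.5722 + 69.2661) = 35.4296 / 107.8383 = 0.32854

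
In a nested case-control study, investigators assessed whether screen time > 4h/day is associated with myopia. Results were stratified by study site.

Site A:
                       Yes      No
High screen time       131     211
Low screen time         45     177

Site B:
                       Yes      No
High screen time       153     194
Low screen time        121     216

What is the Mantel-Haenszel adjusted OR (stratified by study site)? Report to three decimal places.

OR_MH = Σ(aᵢdᵢ/nᵢ) / Σ(bᵢcᵢ/nᵢ), where nᵢ is the stratum total.
Stratum 1 (Site A): n = 564; a·d/n = 131·177/564 = 41.1117; b·c/n = 211·45/564 = 16.8351
Stratum 2 (Site B): n = 684; a·d/n = 153·216/684 = 48.3158; b·c/n = 194·121/684 = 34.3187
OR_MH = (41.1117 + 48.3158) / (16.8351 + 34.3187) = 89.4275 / 51.1538 = 1.74821

1.748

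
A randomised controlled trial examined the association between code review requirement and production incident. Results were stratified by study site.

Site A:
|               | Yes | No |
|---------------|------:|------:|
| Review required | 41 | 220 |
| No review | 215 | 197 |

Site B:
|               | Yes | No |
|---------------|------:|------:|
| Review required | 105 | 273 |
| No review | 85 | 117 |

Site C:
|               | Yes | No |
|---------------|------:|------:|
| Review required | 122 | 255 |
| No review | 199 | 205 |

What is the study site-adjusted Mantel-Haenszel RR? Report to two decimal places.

RR_MH = Σ(aᵢ·n₀ᵢ/nᵢ) / Σ(cᵢ·n₁ᵢ/nᵢ), with n₁ᵢ = aᵢ+bᵢ (exposed), n₀ᵢ = cᵢ+dᵢ (unexposed), nᵢ = n₁ᵢ+n₀ᵢ.
Stratum 1 (Site A): n₁ = 261, n₀ = 412, n = 673; a·n₀/n = 41·412/673 = 25.0996; c·n₁/n = 215·261/673 = 83.3804
Stratum 2 (Site B): n₁ = 378, n₀ = 202, n = 580; a·n₀/n = 105·202/580 = 36.5690; c·n₁/n = 85·378/580 = 55.3966
Stratum 3 (Site C): n₁ = 377, n₀ = 404, n = 781; a·n₀/n = 122·404/781 = 63.1088; c·n₁/n = 199·377/781 = 96.0602
RR_MH = (25.0996 + 36.5690 + 63.1088) / (83.3804 + 55.3966 + 96.0602) = 124.7774 / 234.8371 = 0.53134

0.53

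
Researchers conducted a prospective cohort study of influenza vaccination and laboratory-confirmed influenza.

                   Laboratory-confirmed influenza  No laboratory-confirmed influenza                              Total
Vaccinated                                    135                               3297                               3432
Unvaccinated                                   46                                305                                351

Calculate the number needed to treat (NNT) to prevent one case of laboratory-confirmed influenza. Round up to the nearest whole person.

11

Risk in treated group = 135/3432 = 0.03934; risk in control = 46/351 = 0.13105.
Absolute risk reduction = 0.13105 − 0.03934 = 0.09172
NNT = 1 / ARR = 1 / 0.09172 = 10.903 → round up → 11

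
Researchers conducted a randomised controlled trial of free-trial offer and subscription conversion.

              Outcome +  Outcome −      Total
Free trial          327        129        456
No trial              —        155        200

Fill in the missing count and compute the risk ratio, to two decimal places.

The missing cell is in the unexposed row: 200 − 155 = 45.
So a = 327, b = 129, c = 45, d = 155.
RR = [a/(a+b)] / [c/(c+d)] = (327/456) / (45/200) = 0.71711/0.22500 = 3.18713

3.19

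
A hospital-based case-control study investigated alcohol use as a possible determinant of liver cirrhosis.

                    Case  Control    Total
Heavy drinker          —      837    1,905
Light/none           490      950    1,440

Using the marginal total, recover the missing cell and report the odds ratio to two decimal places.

2.47

The missing cell is in the exposed row: 1905 − 837 = 1068.
So a = 1068, b = 837, c = 490, d = 950.
OR = (a·d)/(b·c) = (1068 × 950) / (837 × 490) = 1014600 / 410130 = 2.47385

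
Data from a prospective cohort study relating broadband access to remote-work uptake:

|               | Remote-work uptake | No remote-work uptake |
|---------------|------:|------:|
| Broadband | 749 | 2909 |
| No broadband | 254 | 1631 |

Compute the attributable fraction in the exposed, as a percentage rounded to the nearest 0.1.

34.2

Cells: a = 749, b = 2909, c = 254, d = 1631.
Risk in exposed = 749/3658 = 0.20476; risk in unexposed = 254/1885 = 0.13475.
RR = 0.20476/0.13475 = 1.51955
AR% = (RR − 1)/RR × 100 = (1.51955 − 1)/1.51955 × 100 = 34.1912%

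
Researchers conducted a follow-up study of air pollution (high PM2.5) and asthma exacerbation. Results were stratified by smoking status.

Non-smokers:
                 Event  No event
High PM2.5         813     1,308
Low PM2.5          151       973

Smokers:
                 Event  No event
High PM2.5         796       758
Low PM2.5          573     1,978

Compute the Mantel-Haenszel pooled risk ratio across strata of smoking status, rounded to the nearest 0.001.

2.460

RR_MH = Σ(aᵢ·n₀ᵢ/nᵢ) / Σ(cᵢ·n₁ᵢ/nᵢ), with n₁ᵢ = aᵢ+bᵢ (exposed), n₀ᵢ = cᵢ+dᵢ (unexposed), nᵢ = n₁ᵢ+n₀ᵢ.
Stratum 1 (Non-smokers): n₁ = 2121, n₀ = 1124, n = 3245; a·n₀/n = 813·1124/3245 = 281.6062; c·n₁/n = 151·2121/3245 = 98.6968
Stratum 2 (Smokers): n₁ = 1554, n₀ = 2551, n = 4105; a·n₀/n = 796·2551/4105 = 494.6641; c·n₁/n = 573·1554/4105 = 216.9164
RR_MH = (281.6062 + 494.6641) / (98.6968 + 216.9164) = 776.2702 / 315.6132 = 2.45956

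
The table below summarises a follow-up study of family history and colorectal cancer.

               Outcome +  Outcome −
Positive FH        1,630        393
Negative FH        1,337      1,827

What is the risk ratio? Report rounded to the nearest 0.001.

Cells: a = 1630, b = 393, c = 1337, d = 1827.
Risk in exposed = 1630/2023 = 0.80573; risk in unexposed = 1337/3164 = 0.42257.
RR = 0.80573 / 0.42257 = 1.90676
The risk among the exposed is 1.91 times that among the unexposed.

1.907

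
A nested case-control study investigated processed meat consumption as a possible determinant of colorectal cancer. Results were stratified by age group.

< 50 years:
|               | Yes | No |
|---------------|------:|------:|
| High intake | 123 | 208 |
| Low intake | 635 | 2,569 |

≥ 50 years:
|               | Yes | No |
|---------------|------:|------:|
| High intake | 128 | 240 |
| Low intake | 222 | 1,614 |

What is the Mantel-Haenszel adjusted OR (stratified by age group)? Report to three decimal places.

2.976

OR_MH = Σ(aᵢdᵢ/nᵢ) / Σ(bᵢcᵢ/nᵢ), where nᵢ is the stratum total.
Stratum 1 (< 50 years): n = 3535; a·d/n = 123·2569/3535 = 89.3881; b·c/n = 208·635/3535 = 37.3635
Stratum 2 (≥ 50 years): n = 2204; a·d/n = 128·1614/2204 = 93.7350; b·c/n = 240·222/2204 = 24.1742
OR_MH = (89.3881 + 93.7350) / (37.3635 + 24.1742) = 183.1231 / 61.5377 = 2.97579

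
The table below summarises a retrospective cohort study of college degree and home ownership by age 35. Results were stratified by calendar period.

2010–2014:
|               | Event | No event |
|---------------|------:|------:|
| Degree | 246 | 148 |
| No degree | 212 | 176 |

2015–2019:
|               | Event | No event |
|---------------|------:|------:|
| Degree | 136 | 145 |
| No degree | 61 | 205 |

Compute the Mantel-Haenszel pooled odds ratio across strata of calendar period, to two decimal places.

1.89

OR_MH = Σ(aᵢdᵢ/nᵢ) / Σ(bᵢcᵢ/nᵢ), where nᵢ is the stratum total.
Stratum 1 (2010–2014): n = 782; a·d/n = 246·176/782 = 55.3657; b·c/n = 148·212/782 = 40.1228
Stratum 2 (2015–2019): n = 547; a·d/n = 136·205/547 = 50.9689; b·c/n = 145·61/547 = 16.1700
OR_MH = (55.3657 + 50.9689) / (40.1228 + 16.1700) = 106.3347 / 56.2928 = 1.88896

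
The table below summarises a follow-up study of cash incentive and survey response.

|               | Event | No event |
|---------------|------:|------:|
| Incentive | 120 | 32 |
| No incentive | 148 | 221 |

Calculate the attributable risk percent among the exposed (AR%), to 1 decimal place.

49.2

Cells: a = 120, b = 32, c = 148, d = 221.
Risk in exposed = 120/152 = 0.78947; risk in unexposed = 148/369 = 0.40108.
RR = 0.78947/0.40108 = 1.96835
AR% = (RR − 1)/RR × 100 = (1.96835 − 1)/1.96835 × 100 = 49.1960%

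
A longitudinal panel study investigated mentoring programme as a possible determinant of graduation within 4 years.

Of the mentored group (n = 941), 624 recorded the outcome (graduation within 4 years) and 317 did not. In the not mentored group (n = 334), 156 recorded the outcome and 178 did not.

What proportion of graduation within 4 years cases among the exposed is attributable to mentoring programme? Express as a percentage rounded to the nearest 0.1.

From the description: a = 624, b = 317, c = 156, d = 178.
Risk in exposed = 624/941 = 0.66312; risk in unexposed = 156/334 = 0.46707.
RR = 0.66312/0.46707 = 1.41977
AR% = (RR − 1)/RR × 100 = (1.41977 − 1)/1.41977 × 100 = 29.5659%

29.6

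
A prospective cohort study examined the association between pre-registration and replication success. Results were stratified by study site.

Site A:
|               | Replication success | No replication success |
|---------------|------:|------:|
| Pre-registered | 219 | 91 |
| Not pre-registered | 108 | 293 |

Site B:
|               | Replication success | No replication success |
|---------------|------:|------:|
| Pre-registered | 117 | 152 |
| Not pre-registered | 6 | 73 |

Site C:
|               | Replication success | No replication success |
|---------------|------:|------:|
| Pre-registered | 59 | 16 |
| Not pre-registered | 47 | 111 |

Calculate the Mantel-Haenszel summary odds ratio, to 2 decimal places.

OR_MH = Σ(aᵢdᵢ/nᵢ) / Σ(bᵢcᵢ/nᵢ), where nᵢ is the stratum total.
Stratum 1 (Site A): n = 711; a·d/n = 219·293/711 = 90.2489; b·c/n = 91·108/711 = 13.8228
Stratum 2 (Site B): n = 348; a·d/n = 117·73/348 = 24.5431; b·c/n = 152·6/348 = 2.6207
Stratum 3 (Site C): n = 233; a·d/n = 59·111/233 = 28.1073; b·c/n = 16·47/233 = 3.2275
OR_MH = (90.2489 + 24.5431 + 28.1073) / (13.8228 + 2.6207 + 3.2275) = 142.8993 / 19.6709 = 7.26449

7.26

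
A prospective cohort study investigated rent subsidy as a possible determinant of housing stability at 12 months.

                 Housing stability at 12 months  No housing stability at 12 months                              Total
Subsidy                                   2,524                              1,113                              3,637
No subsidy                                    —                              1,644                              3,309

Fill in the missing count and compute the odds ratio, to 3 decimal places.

The missing cell is in the unexposed row: 3309 − 1644 = 1665.
So a = 2524, b = 1113, c = 1665, d = 1644.
OR = (a·d)/(b·c) = (2524 × 1644) / (1113 × 1665) = 4149456 / 1853145 = 2.23914

2.239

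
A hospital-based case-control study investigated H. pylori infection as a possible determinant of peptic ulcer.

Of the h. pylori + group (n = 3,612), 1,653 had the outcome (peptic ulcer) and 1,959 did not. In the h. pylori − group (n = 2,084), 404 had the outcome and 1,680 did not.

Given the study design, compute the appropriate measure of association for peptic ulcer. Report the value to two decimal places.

From the description: a = 1653, b = 1959, c = 404, d = 1680.
This is a hospital-based case-control study: participants were sampled on outcome status, so risks in the source population cannot be estimated directly — relative risk is not valid here. The odds ratio is the appropriate measure.
OR = (a·d)/(b·c) = (1653 × 1680) / (1959 × 404) = 2777040 / 791436 = 3.50886

3.51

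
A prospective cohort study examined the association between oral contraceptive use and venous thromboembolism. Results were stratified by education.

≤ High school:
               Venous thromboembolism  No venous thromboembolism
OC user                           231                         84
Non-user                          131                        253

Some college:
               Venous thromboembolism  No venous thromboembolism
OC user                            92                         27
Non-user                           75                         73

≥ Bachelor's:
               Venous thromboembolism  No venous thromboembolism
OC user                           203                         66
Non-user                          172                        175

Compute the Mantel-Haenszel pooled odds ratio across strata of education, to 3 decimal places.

3.986

OR_MH = Σ(aᵢdᵢ/nᵢ) / Σ(bᵢcᵢ/nᵢ), where nᵢ is the stratum total.
Stratum 1 (≤ High school): n = 699; a·d/n = 231·253/699 = 83.6094; b·c/n = 84·131/699 = 15.7425
Stratum 2 (Some college): n = 267; a·d/n = 92·73/267 = 25.1536; b·c/n = 27·75/267 = 7.5843
Stratum 3 (≥ Bachelor's): n = 616; a·d/n = 203·175/616 = 57.6705; b·c/n = 66·172/616 = 18.4286
OR_MH = (83.6094 + 25.1536 + 57.6705) / (15.7425 + 7.5843 + 18.4286) = 166.4335 / 41.7553 = 3.98592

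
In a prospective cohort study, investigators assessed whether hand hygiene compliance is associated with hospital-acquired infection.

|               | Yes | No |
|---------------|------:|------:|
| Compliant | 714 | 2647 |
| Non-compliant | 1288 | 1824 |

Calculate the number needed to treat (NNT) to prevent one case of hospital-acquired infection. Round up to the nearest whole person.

Risk in treated group = 714/3361 = 0.21244; risk in control = 1288/3112 = 0.41388.
Absolute risk reduction = 0.41388 − 0.21244 = 0.20144
NNT = 1 / ARR = 1 / 0.20144 = 4.964 → round up → 5

5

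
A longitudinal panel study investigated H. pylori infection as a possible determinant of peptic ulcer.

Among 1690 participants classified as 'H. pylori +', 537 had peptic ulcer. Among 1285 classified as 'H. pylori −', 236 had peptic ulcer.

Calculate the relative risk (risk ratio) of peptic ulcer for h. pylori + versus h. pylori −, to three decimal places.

1.730

From the description: a = 537, b = 1153, c = 236, d = 1049.
Risk in exposed = 537/1690 = 0.31775; risk in unexposed = 236/1285 = 0.18366.
RR = 0.31775 / 0.18366 = 1.73013
The risk among the exposed is 1.73 times that among the unexposed.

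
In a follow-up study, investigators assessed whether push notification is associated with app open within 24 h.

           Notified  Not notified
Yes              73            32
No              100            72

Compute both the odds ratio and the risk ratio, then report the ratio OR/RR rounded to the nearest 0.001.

1.198

Reading the table with exposure as columns: a = 73 (Notified, case), b = 100 (Notified, non-case), c = 32 (Not notified, case), d = 72.
OR = (73·72)/(100·32) = 5256/3200 = 1.64250
Risk in exposed = 73/173 = 0.42197; risk in unexposed = 32/104 = 0.30769; RR = 1.37139
OR/RR = 1.64250 / 1.37139 = 1.19769
The outcome is not rare, so the OR lies further from 1 than the RR.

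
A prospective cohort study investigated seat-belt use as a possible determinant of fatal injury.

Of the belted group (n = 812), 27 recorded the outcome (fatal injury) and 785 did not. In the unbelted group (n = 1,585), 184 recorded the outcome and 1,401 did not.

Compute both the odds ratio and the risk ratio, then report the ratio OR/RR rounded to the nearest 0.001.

0.914

From the description: a = 27, b = 785, c = 184, d = 1401.
OR = (27·1401)/(785·184) = 37827/144440 = 0.26189
Risk in exposed = 27/812 = 0.03325; risk in unexposed = 184/1585 = 0.11609; RR = 0.28643
OR/RR = 0.26189 / 0.28643 = 0.91431
The outcome is not rare, so the OR lies further from 1 than the RR.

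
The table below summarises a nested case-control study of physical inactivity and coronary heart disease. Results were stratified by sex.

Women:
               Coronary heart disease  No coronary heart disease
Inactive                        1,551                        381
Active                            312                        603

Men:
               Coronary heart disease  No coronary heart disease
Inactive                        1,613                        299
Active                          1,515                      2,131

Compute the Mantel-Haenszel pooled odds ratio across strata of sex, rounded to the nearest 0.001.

OR_MH = Σ(aᵢdᵢ/nᵢ) / Σ(bᵢcᵢ/nᵢ), where nᵢ is the stratum total.
Stratum 1 (Women): n = 2847; a·d/n = 1551·603/2847 = 328.5047; b·c/n = 381·312/2847 = 41.7534
Stratum 2 (Men): n = 5558; a·d/n = 1613·2131/5558 = 618.4424; b·c/n = 299·1515/5558 = 81.5014
OR_MH = (328.5047 + 618.4424) / (41.7534 + 81.5014) = 946.9472 / 123.2549 = 7.68284

7.683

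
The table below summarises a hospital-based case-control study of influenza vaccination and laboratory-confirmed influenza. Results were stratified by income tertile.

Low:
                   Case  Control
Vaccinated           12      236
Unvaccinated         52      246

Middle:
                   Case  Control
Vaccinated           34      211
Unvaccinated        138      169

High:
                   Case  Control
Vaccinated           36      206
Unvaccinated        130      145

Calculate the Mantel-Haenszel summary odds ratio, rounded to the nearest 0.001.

OR_MH = Σ(aᵢdᵢ/nᵢ) / Σ(bᵢcᵢ/nᵢ), where nᵢ is the stratum total.
Stratum 1 (Low): n = 546; a·d/n = 12·246/546 = 5.4066; b·c/n = 236·52/546 = 22.4762
Stratum 2 (Middle): n = 552; a·d/n = 34·169/552 = 10.4094; b·c/n = 211·138/552 = 52.7500
Stratum 3 (High): n = 517; a·d/n = 36·145/517 = 10.0967; b·c/n = 206·130/517 = 51.7988
OR_MH = (5.4066 + 10.4094 + 10.0967) / (22.4762 + 52.7500 + 51.7988) = 25.9127 / 127.0250 = 0.20400

0.204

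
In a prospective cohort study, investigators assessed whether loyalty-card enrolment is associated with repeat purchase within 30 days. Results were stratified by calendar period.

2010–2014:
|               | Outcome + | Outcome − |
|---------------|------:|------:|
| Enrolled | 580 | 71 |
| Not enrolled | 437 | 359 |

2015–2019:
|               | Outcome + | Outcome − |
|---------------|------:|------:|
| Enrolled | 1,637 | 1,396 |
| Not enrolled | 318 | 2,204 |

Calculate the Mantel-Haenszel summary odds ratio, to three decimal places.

7.828

OR_MH = Σ(aᵢdᵢ/nᵢ) / Σ(bᵢcᵢ/nᵢ), where nᵢ is the stratum total.
Stratum 1 (2010–2014): n = 1447; a·d/n = 580·359/1447 = 143.8977; b·c/n = 71·437/1447 = 21.4423
Stratum 2 (2015–2019): n = 5555; a·d/n = 1637·2204/5555 = 649.4956; b·c/n = 1396·318/5555 = 79.9150
OR_MH = (143.8977 + 649.4956) / (21.4423 + 79.9150) = 793.3933 / 101.3573 = 7.82769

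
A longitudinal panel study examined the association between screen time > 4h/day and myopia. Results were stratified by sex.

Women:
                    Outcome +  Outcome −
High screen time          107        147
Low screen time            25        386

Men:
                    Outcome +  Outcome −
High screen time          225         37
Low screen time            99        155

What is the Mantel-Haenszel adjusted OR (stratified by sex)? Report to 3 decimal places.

10.273

OR_MH = Σ(aᵢdᵢ/nᵢ) / Σ(bᵢcᵢ/nᵢ), where nᵢ is the stratum total.
Stratum 1 (Women): n = 665; a·d/n = 107·386/665 = 62.1083; b·c/n = 147·25/665 = 5.5263
Stratum 2 (Men): n = 516; a·d/n = 225·155/516 = 67.5872; b·c/n = 37·99/516 = 7.0988
OR_MH = (62.1083 + 67.5872) / (5.5263 + 7.0988) = 129.6955 / 12.6252 = 10.27278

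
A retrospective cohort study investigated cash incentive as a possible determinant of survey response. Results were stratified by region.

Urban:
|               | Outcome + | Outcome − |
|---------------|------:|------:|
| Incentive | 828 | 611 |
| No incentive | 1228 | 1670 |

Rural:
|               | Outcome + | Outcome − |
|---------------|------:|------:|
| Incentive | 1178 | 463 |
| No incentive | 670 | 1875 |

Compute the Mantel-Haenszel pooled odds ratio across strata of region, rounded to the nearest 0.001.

OR_MH = Σ(aᵢdᵢ/nᵢ) / Σ(bᵢcᵢ/nᵢ), where nᵢ is the stratum total.
Stratum 1 (Urban): n = 4337; a·d/n = 828·1670/4337 = 318.8287; b·c/n = 611·1228/4337 = 173.0016
Stratum 2 (Rural): n = 4186; a·d/n = 1178·1875/4186 = 527.6517; b·c/n = 463·670/4186 = 74.1065
OR_MH = (318.8287 + 527.6517) / (173.0016 + 74.1065) = 846.4804 / 247.1082 = 3.42555

3.426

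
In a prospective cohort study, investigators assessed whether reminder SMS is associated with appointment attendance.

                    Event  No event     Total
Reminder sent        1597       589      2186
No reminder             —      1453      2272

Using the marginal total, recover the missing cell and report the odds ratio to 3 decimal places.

The missing cell is in the unexposed row: 2272 − 1453 = 819.
So a = 1597, b = 589, c = 819, d = 1453.
OR = (a·d)/(b·c) = (1597 × 1453) / (589 × 819) = 2320441 / 482391 = 4.81029

4.810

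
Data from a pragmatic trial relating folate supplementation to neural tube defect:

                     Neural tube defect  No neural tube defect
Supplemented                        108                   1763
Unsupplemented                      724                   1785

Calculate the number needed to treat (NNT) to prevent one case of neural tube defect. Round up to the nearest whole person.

Risk in treated group = 108/1871 = 0.05772; risk in control = 724/2509 = 0.28856.
Absolute risk reduction = 0.28856 − 0.05772 = 0.23084
NNT = 1 / ARR = 1 / 0.23084 = 4.332 → round up → 5

5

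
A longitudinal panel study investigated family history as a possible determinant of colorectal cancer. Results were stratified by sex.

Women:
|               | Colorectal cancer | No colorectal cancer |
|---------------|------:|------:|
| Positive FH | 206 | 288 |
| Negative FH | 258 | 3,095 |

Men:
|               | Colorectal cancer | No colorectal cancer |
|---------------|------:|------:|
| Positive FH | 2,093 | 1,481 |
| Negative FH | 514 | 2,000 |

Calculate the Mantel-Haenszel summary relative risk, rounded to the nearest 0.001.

RR_MH = Σ(aᵢ·n₀ᵢ/nᵢ) / Σ(cᵢ·n₁ᵢ/nᵢ), with n₁ᵢ = aᵢ+bᵢ (exposed), n₀ᵢ = cᵢ+dᵢ (unexposed), nᵢ = n₁ᵢ+n₀ᵢ.
Stratum 1 (Women): n₁ = 494, n₀ = 3353, n = 3847; a·n₀/n = 206·3353/3847 = 179.5472; c·n₁/n = 258·494/3847 = 33.1302
Stratum 2 (Men): n₁ = 3574, n₀ = 2514, n = 6088; a·n₀/n = 2093·2514/6088 = 864.2907; c·n₁/n = 514·3574/6088 = 301.7470
RR_MH = (179.5472 + 864.2907) / (33.1302 + 301.7470) = 1043.8379 / 334.8773 = 3.11708

3.117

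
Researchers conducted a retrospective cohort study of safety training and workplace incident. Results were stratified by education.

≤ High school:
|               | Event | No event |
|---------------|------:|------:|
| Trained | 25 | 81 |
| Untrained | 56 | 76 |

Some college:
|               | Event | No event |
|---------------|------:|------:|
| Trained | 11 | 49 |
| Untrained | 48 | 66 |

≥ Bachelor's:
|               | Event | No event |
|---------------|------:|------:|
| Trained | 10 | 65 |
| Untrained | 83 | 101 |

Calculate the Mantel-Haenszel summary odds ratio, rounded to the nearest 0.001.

0.301

OR_MH = Σ(aᵢdᵢ/nᵢ) / Σ(bᵢcᵢ/nᵢ), where nᵢ is the stratum total.
Stratum 1 (≤ High school): n = 238; a·d/n = 25·76/238 = 7.9832; b·c/n = 81·56/238 = 19.0588
Stratum 2 (Some college): n = 174; a·d/n = 11·66/174 = 4.1724; b·c/n = 49·48/174 = 13.5172
Stratum 3 (≥ Bachelor's): n = 259; a·d/n = 10·101/259 = 3.8996; b·c/n = 65·83/259 = 20.8301
OR_MH = (7.9832 + 4.1724 + 3.8996) / (19.0588 + 13.5172 + 20.8301) = 16.0552 / 53.4062 = 0.30062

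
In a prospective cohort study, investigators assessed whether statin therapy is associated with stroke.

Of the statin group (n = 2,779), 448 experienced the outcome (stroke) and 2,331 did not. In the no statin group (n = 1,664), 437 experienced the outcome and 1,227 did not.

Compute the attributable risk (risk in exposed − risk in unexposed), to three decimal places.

From the description: a = 448, b = 2331, c = 437, d = 1227.
Risk in exposed = 448/2779 = 0.161209; risk in unexposed = 437/1664 = 0.262620.
Risk difference = 0.161209 − 0.262620 = -0.101411

-0.101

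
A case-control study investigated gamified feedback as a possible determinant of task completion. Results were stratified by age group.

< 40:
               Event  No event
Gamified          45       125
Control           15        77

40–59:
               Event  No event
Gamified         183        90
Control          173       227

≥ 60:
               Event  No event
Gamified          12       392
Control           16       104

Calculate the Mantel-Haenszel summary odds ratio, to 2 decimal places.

1.83

OR_MH = Σ(aᵢdᵢ/nᵢ) / Σ(bᵢcᵢ/nᵢ), where nᵢ is the stratum total.
Stratum 1 (< 40): n = 262; a·d/n = 45·77/262 = 13.2252; b·c/n = 125·15/262 = 7.1565
Stratum 2 (40–59): n = 673; a·d/n = 183·227/673 = 61.7251; b·c/n = 90·173/673 = 23.1352
Stratum 3 (≥ 60): n = 524; a·d/n = 12·104/524 = 2.3817; b·c/n = 392·16/524 = 11.9695
OR_MH = (13.2252 + 61.7251 + 2.3817) / (7.1565 + 23.1352 + 11.9695) = 77.3320 / 42.2612 = 1.82986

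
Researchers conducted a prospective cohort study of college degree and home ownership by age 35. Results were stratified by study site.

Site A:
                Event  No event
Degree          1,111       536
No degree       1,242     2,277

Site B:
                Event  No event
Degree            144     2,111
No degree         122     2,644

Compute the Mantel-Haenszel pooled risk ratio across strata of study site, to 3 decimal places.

RR_MH = Σ(aᵢ·n₀ᵢ/nᵢ) / Σ(cᵢ·n₁ᵢ/nᵢ), with n₁ᵢ = aᵢ+bᵢ (exposed), n₀ᵢ = cᵢ+dᵢ (unexposed), nᵢ = n₁ᵢ+n₀ᵢ.
Stratum 1 (Site A): n₁ = 1647, n₀ = 3519, n = 5166; a·n₀/n = 1111·3519/5166 = 756.7962; c·n₁/n = 1242·1647/5166 = 395.9686
Stratum 2 (Site B): n₁ = 2255, n₀ = 2766, n = 5021; a·n₀/n = 144·2766/5021 = 79.3276; c·n₁/n = 122·2255/5021 = 54.7919
RR_MH = (756.7962 + 79.3276) / (395.9686 + 54.7919) = 836.1238 / 450.7605 = 1.85492

1.855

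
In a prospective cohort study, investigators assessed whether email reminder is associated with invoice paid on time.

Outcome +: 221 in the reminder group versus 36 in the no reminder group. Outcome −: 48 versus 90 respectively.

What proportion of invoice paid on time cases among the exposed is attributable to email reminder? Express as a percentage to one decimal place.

From the description: a = 221, b = 48, c = 36, d = 90.
Risk in exposed = 221/269 = 0.82156; risk in unexposed = 36/126 = 0.28571.
RR = 0.82156/0.28571 = 2.87546
AR% = (RR − 1)/RR × 100 = (2.87546 − 1)/2.87546 × 100 = 65.2230%

65.2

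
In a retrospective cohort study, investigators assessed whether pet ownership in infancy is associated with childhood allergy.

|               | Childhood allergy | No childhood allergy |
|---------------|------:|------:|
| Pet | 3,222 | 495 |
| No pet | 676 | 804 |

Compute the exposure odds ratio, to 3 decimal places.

7.742

Cells: a = 3222, b = 495, c = 676, d = 804.
OR = (a·d)/(b·c) = (3222 × 804) / (495 × 676) = 2590488 / 334620 = 7.74158
The odds of childhood allergy are about 7.74 times as high in the pet group.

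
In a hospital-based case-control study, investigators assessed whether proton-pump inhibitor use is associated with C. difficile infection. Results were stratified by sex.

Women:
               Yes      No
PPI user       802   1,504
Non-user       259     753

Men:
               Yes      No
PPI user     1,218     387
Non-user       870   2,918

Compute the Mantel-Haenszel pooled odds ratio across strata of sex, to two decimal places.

OR_MH = Σ(aᵢdᵢ/nᵢ) / Σ(bᵢcᵢ/nᵢ), where nᵢ is the stratum total.
Stratum 1 (Women): n = 3318; a·d/n = 802·753/3318 = 182.0090; b·c/n = 1504·259/3318 = 117.4008
Stratum 2 (Men): n = 5393; a·d/n = 1218·2918/5393 = 659.0254; b·c/n = 387·870/5393 = 62.4309
OR_MH = (182.0090 + 659.0254) / (117.4008 + 62.4309) = 841.0344 / 179.8318 = 4.67678

4.68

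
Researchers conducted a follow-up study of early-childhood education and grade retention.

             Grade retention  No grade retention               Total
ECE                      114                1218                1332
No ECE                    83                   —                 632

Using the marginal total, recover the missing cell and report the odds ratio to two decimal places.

0.62

The missing cell is in the unexposed row: 632 − 83 = 549.
So a = 114, b = 1218, c = 83, d = 549.
OR = (a·d)/(b·c) = (114 × 549) / (1218 × 83) = 62586 / 101094 = 0.61909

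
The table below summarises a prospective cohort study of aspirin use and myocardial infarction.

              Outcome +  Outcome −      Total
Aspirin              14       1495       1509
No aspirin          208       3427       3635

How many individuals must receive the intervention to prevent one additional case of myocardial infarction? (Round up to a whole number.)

21

Risk in treated group = 14/1509 = 0.00928; risk in control = 208/3635 = 0.05722.
Absolute risk reduction = 0.05722 − 0.00928 = 0.04794
NNT = 1 / ARR = 1 / 0.04794 = 20.858 → round up → 21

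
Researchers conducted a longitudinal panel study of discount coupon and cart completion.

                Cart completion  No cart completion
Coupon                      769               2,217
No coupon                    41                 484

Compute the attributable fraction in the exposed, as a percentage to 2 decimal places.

Cells: a = 769, b = 2217, c = 41, d = 484.
Risk in exposed = 769/2986 = 0.25754; risk in unexposed = 41/525 = 0.07810.
RR = 0.25754/0.07810 = 3.29771
AR% = (RR − 1)/RR × 100 = (3.29771 − 1)/3.29771 × 100 = 69.6759%

69.68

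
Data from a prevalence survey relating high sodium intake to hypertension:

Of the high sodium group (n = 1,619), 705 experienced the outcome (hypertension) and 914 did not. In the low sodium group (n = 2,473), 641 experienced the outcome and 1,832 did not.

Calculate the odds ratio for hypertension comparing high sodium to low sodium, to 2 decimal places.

From the description: a = 705, b = 914, c = 641, d = 1832.
OR = (a·d)/(b·c) = (705 × 1832) / (914 × 641) = 1291560 / 585874 = 2.20450
The odds of hypertension are about 2.20 times as high in the high sodium group.

2.20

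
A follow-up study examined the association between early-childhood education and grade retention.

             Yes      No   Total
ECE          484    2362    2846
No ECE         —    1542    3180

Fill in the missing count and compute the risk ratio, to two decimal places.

0.33

The missing cell is in the unexposed row: 3180 − 1542 = 1638.
So a = 484, b = 2362, c = 1638, d = 1542.
RR = [a/(a+b)] / [c/(c+d)] = (484/2846) / (1638/3180) = 0.17006/0.51509 = 0.33016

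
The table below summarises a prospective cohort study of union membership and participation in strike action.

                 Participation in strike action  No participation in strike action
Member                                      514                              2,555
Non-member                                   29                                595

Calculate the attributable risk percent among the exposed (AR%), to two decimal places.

Cells: a = 514, b = 2555, c = 29, d = 595.
Risk in exposed = 514/3069 = 0.16748; risk in unexposed = 29/624 = 0.04647.
RR = 0.16748/0.04647 = 3.60373
AR% = (RR − 1)/RR × 100 = (3.60373 − 1)/3.60373 × 100 = 72.2510%

72.25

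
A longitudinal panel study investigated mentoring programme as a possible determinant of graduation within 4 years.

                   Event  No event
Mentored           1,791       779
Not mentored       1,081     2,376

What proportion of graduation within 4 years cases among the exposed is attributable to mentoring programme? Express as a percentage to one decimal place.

55.1

Cells: a = 1791, b = 779, c = 1081, d = 2376.
Risk in exposed = 1791/2570 = 0.69689; risk in unexposed = 1081/3457 = 0.31270.
RR = 0.69689/0.31270 = 2.22862
AR% = (RR − 1)/RR × 100 = (2.22862 − 1)/2.22862 × 100 = 55.1292%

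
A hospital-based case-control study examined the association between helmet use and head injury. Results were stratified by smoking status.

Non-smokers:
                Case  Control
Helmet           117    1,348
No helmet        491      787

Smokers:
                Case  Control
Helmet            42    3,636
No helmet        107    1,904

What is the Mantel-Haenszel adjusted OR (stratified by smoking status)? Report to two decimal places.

0.15

OR_MH = Σ(aᵢdᵢ/nᵢ) / Σ(bᵢcᵢ/nᵢ), where nᵢ is the stratum total.
Stratum 1 (Non-smokers): n = 2743; a·d/n = 117·787/2743 = 33.5687; b·c/n = 1348·491/2743 = 241.2935
Stratum 2 (Smokers): n = 5689; a·d/n = 42·1904/5689 = 14.0566; b·c/n = 3636·107/5689 = 68.3867
OR_MH = (33.5687 + 14.0566) / (241.2935 + 68.3867) = 47.6253 / 309.6802 = 0.15379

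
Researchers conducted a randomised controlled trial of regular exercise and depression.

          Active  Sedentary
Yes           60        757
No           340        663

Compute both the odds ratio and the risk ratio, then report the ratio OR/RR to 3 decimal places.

0.549

Reading the table with exposure as columns: a = 60 (Active, case), b = 340 (Active, non-case), c = 757 (Sedentary, case), d = 663.
OR = (60·663)/(340·757) = 39780/257380 = 0.15456
Risk in exposed = 60/400 = 0.15000; risk in unexposed = 757/1420 = 0.53310; RR = 0.28137
OR/RR = 0.15456 / 0.28137 = 0.54930
The outcome is not rare, so the OR lies further from 1 than the RR.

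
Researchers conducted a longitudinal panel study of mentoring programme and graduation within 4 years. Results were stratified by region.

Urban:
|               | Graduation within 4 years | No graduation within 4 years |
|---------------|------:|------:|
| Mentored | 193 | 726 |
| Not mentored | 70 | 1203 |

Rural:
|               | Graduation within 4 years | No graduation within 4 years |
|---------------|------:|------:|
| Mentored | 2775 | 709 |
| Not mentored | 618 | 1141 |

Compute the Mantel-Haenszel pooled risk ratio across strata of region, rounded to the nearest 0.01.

RR_MH = Σ(aᵢ·n₀ᵢ/nᵢ) / Σ(cᵢ·n₁ᵢ/nᵢ), with n₁ᵢ = aᵢ+bᵢ (exposed), n₀ᵢ = cᵢ+dᵢ (unexposed), nᵢ = n₁ᵢ+n₀ᵢ.
Stratum 1 (Urban): n₁ = 919, n₀ = 1273, n = 2192; a·n₀/n = 193·1273/2192 = 112.0844; c·n₁/n = 70·919/2192 = 29.3476
Stratum 2 (Rural): n₁ = 3484, n₀ = 1759, n = 5243; a·n₀/n = 2775·1759/5243 = 930.9985; c·n₁/n = 618·3484/5243 = 410.6641
RR_MH = (112.0844 + 930.9985) / (29.3476 + 410.6641) = 1043.0829 / 440.0118 = 2.37058

2.37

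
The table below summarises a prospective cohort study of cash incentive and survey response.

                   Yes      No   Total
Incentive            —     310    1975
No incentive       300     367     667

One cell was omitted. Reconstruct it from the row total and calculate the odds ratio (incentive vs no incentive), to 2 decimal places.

6.57

The missing cell is in the exposed row: 1975 − 310 = 1665.
So a = 1665, b = 310, c = 300, d = 367.
OR = (a·d)/(b·c) = (1665 × 367) / (310 × 300) = 611055 / 93000 = 6.57048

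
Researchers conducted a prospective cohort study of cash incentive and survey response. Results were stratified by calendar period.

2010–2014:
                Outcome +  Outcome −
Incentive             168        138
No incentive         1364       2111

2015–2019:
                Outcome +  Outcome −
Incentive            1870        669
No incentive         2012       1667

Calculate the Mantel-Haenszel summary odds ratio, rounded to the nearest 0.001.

OR_MH = Σ(aᵢdᵢ/nᵢ) / Σ(bᵢcᵢ/nᵢ), where nᵢ is the stratum total.
Stratum 1 (2010–2014): n = 3781; a·d/n = 168·2111/3781 = 93.7974; b·c/n = 138·1364/3781 = 49.7837
Stratum 2 (2015–2019): n = 6218; a·d/n = 1870·1667/6218 = 501.3332; b·c/n = 669·2012/6218 = 216.4728
OR_MH = (93.7974 + 501.3332) / (49.7837 + 216.4728) = 595.1306 / 266.2565 = 2.23518

2.235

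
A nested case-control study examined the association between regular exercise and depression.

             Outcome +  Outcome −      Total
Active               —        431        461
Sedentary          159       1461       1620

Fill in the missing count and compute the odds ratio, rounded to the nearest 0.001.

The missing cell is in the exposed row: 461 − 431 = 30.
So a = 30, b = 431, c = 159, d = 1461.
OR = (a·d)/(b·c) = (30 × 1461) / (431 × 159) = 43830 / 68529 = 0.63958

0.640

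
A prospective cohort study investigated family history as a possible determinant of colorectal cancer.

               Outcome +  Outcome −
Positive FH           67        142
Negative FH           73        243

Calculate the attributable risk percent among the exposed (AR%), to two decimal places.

Cells: a = 67, b = 142, c = 73, d = 243.
Risk in exposed = 67/209 = 0.32057; risk in unexposed = 73/316 = 0.23101.
RR = 0.32057/0.23101 = 1.38769
AR% = (RR − 1)/RR × 100 = (1.38769 − 1)/1.38769 × 100 = 27.9378%

27.94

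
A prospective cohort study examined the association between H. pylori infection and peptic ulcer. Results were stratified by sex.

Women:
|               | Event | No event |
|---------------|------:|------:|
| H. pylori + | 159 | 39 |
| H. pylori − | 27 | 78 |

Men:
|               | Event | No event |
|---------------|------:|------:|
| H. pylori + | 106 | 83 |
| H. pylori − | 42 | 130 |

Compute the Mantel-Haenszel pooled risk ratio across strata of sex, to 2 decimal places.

RR_MH = Σ(aᵢ·n₀ᵢ/nᵢ) / Σ(cᵢ·n₁ᵢ/nᵢ), with n₁ᵢ = aᵢ+bᵢ (exposed), n₀ᵢ = cᵢ+dᵢ (unexposed), nᵢ = n₁ᵢ+n₀ᵢ.
Stratum 1 (Women): n₁ = 198, n₀ = 105, n = 303; a·n₀/n = 159·105/303 = 55.0990; c·n₁/n = 27·198/303 = 17.6436
Stratum 2 (Men): n₁ = 189, n₀ = 172, n = 361; a·n₀/n = 106·172/361 = 50.5042; c·n₁/n = 42·189/361 = 21.9889
RR_MH = (55.0990 + 50.5042) / (17.6436 + 21.9889) = 105.6032 / 39.6325 = 2.66456

2.66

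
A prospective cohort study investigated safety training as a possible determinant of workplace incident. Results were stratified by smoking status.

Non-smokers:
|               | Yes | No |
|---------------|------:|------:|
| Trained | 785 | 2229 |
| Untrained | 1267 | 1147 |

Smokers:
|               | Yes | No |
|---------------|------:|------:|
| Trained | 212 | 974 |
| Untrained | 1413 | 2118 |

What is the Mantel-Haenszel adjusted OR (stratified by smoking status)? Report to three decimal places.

0.321

OR_MH = Σ(aᵢdᵢ/nᵢ) / Σ(bᵢcᵢ/nᵢ), where nᵢ is the stratum total.
Stratum 1 (Non-smokers): n = 5428; a·d/n = 785·1147/5428 = 165.8797; b·c/n = 2229·1267/5428 = 520.2916
Stratum 2 (Smokers): n = 4717; a·d/n = 212·2118/4717 = 95.1910; b·c/n = 974·1413/4717 = 291.7664
OR_MH = (165.8797 + 95.1910) / (520.2916 + 291.7664) = 261.0707 / 812.0580 = 0.32149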